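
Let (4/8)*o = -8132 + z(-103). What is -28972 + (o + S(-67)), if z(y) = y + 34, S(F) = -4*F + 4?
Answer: -45102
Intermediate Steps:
S(F) = 4 - 4*F
z(y) = 34 + y
o = -16402 (o = 2*(-8132 + (34 - 103)) = 2*(-8132 - 69) = 2*(-8201) = -16402)
-28972 + (o + S(-67)) = -28972 + (-16402 + (4 - 4*(-67))) = -28972 + (-16402 + (4 + 268)) = -28972 + (-16402 + 272) = -28972 - 16130 = -45102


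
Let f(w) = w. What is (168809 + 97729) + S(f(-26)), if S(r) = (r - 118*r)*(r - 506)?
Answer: -1351806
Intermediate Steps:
S(r) = -117*r*(-506 + r) (S(r) = (-117*r)*(-506 + r) = -117*r*(-506 + r))
(168809 + 97729) + S(f(-26)) = (168809 + 97729) + 117*(-26)*(506 - 1*(-26)) = 266538 + 117*(-26)*(506 + 26) = 266538 + 117*(-26)*532 = 266538 - 1618344 = -1351806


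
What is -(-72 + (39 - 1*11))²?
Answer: -1936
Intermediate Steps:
-(-72 + (39 - 1*11))² = -(-72 + (39 - 11))² = -(-72 + 28)² = -1*(-44)² = -1*1936 = -1936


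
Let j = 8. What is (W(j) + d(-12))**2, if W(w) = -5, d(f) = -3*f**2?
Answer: 190969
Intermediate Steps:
(W(j) + d(-12))**2 = (-5 - 3*(-12)**2)**2 = (-5 - 3*144)**2 = (-5 - 432)**2 = (-437)**2 = 190969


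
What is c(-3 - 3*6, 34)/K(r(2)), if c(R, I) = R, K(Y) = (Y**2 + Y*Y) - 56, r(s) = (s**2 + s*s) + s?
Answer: -7/48 ≈ -0.14583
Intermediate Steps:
r(s) = s + 2*s**2 (r(s) = (s**2 + s**2) + s = 2*s**2 + s = s + 2*s**2)
K(Y) = -56 + 2*Y**2 (K(Y) = (Y**2 + Y**2) - 56 = 2*Y**2 - 56 = -56 + 2*Y**2)
c(-3 - 3*6, 34)/K(r(2)) = (-3 - 3*6)/(-56 + 2*(2*(1 + 2*2))**2) = (-3 - 18)/(-56 + 2*(2*(1 + 4))**2) = -21/(-56 + 2*(2*5)**2) = -21/(-56 + 2*10**2) = -21/(-56 + 2*100) = -21/(-56 + 200) = -21/144 = -21*1/144 = -7/48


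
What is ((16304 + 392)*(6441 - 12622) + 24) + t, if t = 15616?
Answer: -103182336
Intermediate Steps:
((16304 + 392)*(6441 - 12622) + 24) + t = ((16304 + 392)*(6441 - 12622) + 24) + 15616 = (16696*(-6181) + 24) + 15616 = (-103197976 + 24) + 15616 = -103197952 + 15616 = -103182336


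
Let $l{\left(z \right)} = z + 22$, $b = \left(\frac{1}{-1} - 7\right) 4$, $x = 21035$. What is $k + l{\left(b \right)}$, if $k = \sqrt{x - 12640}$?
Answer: $-10 + \sqrt{8395} \approx 81.624$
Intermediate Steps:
$k = \sqrt{8395}$ ($k = \sqrt{21035 - 12640} = \sqrt{8395} \approx 91.624$)
$b = -32$ ($b = \left(-1 - 7\right) 4 = \left(-8\right) 4 = -32$)
$l{\left(z \right)} = 22 + z$
$k + l{\left(b \right)} = \sqrt{8395} + \left(22 - 32\right) = \sqrt{8395} - 10 = -10 + \sqrt{8395}$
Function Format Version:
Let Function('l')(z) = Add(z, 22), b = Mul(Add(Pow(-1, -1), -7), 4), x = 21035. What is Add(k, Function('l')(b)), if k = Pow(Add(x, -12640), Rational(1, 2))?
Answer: Add(-10, Pow(8395, Rational(1, 2))) ≈ 81.624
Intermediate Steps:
k = Pow(8395, Rational(1, 2)) (k = Pow(Add(21035, -12640), Rational(1, 2)) = Pow(8395, Rational(1, 2)) ≈ 91.624)
b = -32 (b = Mul(Add(-1, -7), 4) = Mul(-8, 4) = -32)
Function('l')(z) = Add(22, z)
Add(k, Function('l')(b)) = Add(Pow(8395, Rational(1, 2)), Add(22, -32)) = Add(Pow(8395, Rational(1, 2)), -10) = Add(-10, Pow(8395, Rational(1, 2)))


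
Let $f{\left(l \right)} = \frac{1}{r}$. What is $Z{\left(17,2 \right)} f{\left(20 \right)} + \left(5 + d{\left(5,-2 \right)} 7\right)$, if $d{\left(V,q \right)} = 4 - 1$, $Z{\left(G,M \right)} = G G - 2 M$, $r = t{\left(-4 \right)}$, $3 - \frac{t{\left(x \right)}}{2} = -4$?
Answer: $\frac{649}{14} \approx 46.357$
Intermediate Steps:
$t{\left(x \right)} = 14$ ($t{\left(x \right)} = 6 - -8 = 6 + 8 = 14$)
$r = 14$
$Z{\left(G,M \right)} = G^{2} - 2 M$
$d{\left(V,q \right)} = 3$
$f{\left(l \right)} = \frac{1}{14}$
$Z{\left(17,2 \right)} f{\left(20 \right)} + \left(5 + d{\left(5,-2 \right)} 7\right) = \left(17^{2} - 4\right) \frac{1}{14} + \left(5 + 3 \cdot 7\right) = \left(289 - 4\right) \frac{1}{14} + \left(5 + 21\right) = 285 \cdot \frac{1}{14} + 26 = \frac{285}{14} + 26 = \frac{649}{14}$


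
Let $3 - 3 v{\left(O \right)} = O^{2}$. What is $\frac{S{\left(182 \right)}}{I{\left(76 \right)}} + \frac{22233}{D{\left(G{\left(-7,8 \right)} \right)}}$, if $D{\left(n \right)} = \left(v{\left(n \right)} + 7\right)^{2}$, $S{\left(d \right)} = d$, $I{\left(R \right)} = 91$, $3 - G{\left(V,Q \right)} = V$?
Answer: $\frac{211649}{5776} \approx 36.643$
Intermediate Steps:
$v{\left(O \right)} = 1 - \frac{O^{2}}{3}$
$G{\left(V,Q \right)} = 3 - V$
$D{\left(n \right)} = \left(8 - \frac{n^{2}}{3}\right)^{2}$ ($D{\left(n \right)} = \left(\left(1 - \frac{n^{2}}{3}\right) + 7\right)^{2} = \left(8 - \frac{n^{2}}{3}\right)^{2}$)
$\frac{S{\left(182 \right)}}{I{\left(76 \right)}} + \frac{22233}{D{\left(G{\left(-7,8 \right)} \right)}} = \frac{182}{91} + \frac{22233}{\frac{1}{9} \left(-24 + \left(3 - -7\right)^{2}\right)^{2}} = 182 \cdot \frac{1}{91} + \frac{22233}{\frac{1}{9} \left(-24 + \left(3 + 7\right)^{2}\right)^{2}} = 2 + \frac{22233}{\frac{1}{9} \left(-24 + 10^{2}\right)^{2}} = 2 + \frac{22233}{\frac{1}{9} \left(-24 + 100\right)^{2}} = 2 + \frac{22233}{\frac{1}{9} \cdot 76^{2}} = 2 + \frac{22233}{\frac{1}{9} \cdot 5776} = 2 + \frac{22233}{\frac{5776}{9}} = 2 + 22233 \cdot \frac{9}{5776} = 2 + \frac{200097}{5776} = \frac{211649}{5776}$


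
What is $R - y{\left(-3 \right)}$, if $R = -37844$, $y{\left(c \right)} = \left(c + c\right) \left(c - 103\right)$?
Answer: $-38480$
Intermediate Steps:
$y{\left(c \right)} = 2 c \left(-103 + c\right)$
$R - y{\left(-3 \right)} = -37844 - 2 \left(-3\right) \left(-103 - 3\right) = -37844 - 2 \left(-3\right) \left(-106\right) = -37844 - 636 = -38480$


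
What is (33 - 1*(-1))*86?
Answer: 2924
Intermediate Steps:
(33 - 1*(-1))*86 = (33 + 1)*86 = 34*86 = 2924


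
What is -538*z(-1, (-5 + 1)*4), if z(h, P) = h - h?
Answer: 0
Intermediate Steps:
z(h, P) = 0
-538*z(-1, (-5 + 1)*4) = -538*0 = 0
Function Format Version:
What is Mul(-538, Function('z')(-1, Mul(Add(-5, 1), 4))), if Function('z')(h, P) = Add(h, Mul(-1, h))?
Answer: 0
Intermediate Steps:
Function('z')(h, P) = 0
Mul(-538, Function('z')(-1, Mul(Add(-5, 1), 4))) = Mul(-538, 0) = 0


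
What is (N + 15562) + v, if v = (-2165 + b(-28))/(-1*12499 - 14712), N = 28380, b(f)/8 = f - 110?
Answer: 1195709031/27211 ≈ 43942.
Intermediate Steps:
b(f) = -880 + 8*f (b(f) = 8*(f - 110) = 8*(-110 + f) = -880 + 8*f)
v = 3269/27211 (v = (-2165 + (-880 + 8*(-28)))/(-1*12499 - 14712) = (-2165 + (-880 - 224))/(-12499 - 14712) = (-2165 - 1104)/(-27211) = -3269*(-1/27211) = 3269/27211 ≈ 0.12014)
(N + 15562) + v = (28380 + 15562) + 3269/27211 = 43942 + 3269/27211 = 1195709031/27211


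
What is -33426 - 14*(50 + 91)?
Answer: -35400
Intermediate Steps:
-33426 - 14*(50 + 91) = -33426 - 14*141 = -33426 - 1*1974 = -33426 - 1974 = -35400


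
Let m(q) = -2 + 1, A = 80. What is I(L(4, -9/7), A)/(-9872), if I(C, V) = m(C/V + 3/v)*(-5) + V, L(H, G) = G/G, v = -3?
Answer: -85/9872 ≈ -0.0086102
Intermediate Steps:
m(q) = -1
L(H, G) = 1
I(C, V) = 5 + V (I(C, V) = -1*(-5) + V = 5 + V)
I(L(4, -9/7), A)/(-9872) = (5 + 80)/(-9872) = 85*(-1/9872) = -85/9872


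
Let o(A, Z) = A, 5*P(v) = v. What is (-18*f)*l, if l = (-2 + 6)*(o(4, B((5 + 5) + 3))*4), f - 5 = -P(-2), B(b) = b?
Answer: -31104/5 ≈ -6220.8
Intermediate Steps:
P(v) = v/5
f = 27/5 (f = 5 - (-2)/5 = 5 - 1*(-⅖) = 5 + ⅖ = 27/5 ≈ 5.4000)
l = 64 (l = (-2 + 6)*(4*4) = 4*16 = 64)
(-18*f)*l = -18*27/5*64 = -486/5*64 = -31104/5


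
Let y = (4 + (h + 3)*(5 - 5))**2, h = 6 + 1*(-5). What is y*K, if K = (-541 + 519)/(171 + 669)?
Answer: -44/105 ≈ -0.41905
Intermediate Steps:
h = 1 (h = 6 - 5 = 1)
K = -11/420 (K = -22/840 = -22*1/840 = -11/420 ≈ -0.026190)
y = 16 (y = (4 + (1 + 3)*(5 - 5))**2 = (4 + 4*0)**2 = (4 + 0)**2 = 4**2 = 16)
y*K = 16*(-11/420) = -44/105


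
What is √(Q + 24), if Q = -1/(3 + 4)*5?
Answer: √1141/7 ≈ 4.8255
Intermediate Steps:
Q = -5/7 (Q = -1/7*5 = -1*⅐*5 = -⅐*5 = -5/7 ≈ -0.71429)
√(Q + 24) = √(-5/7 + 24) = √(163/7) = √1141/7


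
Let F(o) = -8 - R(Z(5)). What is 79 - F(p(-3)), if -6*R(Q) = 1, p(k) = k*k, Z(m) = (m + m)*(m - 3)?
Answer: 521/6 ≈ 86.833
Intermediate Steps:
Z(m) = 2*m*(-3 + m) (Z(m) = (2*m)*(-3 + m) = 2*m*(-3 + m))
p(k) = k**2
R(Q) = -1/6 (R(Q) = -1/6*1 = -1/6)
F(o) = -47/6 (F(o) = -8 - 1*(-1/6) = -8 + 1/6 = -47/6)
79 - F(p(-3)) = 79 - 1*(-47/6) = 79 + 47/6 = 521/6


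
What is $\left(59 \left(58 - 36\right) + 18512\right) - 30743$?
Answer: $-10933$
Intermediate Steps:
$\left(59 \left(58 - 36\right) + 18512\right) - 30743 = \left(59 \cdot 22 + 18512\right) - 30743 = \left(1298 + 18512\right) - 30743 = 19810 - 30743 = -10933$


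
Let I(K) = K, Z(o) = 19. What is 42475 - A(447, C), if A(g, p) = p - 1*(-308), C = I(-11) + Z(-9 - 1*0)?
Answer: 42159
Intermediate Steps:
C = 8 (C = -11 + 19 = 8)
A(g, p) = 308 + p (A(g, p) = p + 308 = 308 + p)
42475 - A(447, C) = 42475 - (308 + 8) = 42475 - 1*316 = 42475 - 316 = 42159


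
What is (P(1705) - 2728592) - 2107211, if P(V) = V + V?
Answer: -4832393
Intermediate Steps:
P(V) = 2*V
(P(1705) - 2728592) - 2107211 = (2*1705 - 2728592) - 2107211 = (3410 - 2728592) - 2107211 = -2725182 - 2107211 = -4832393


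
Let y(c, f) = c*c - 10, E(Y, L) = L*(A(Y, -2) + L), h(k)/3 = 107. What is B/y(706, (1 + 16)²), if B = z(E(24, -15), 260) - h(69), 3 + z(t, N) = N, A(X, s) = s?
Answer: -32/249213 ≈ -0.00012840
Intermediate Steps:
h(k) = 321 (h(k) = 3*107 = 321)
E(Y, L) = L*(-2 + L)
y(c, f) = -10 + c² (y(c, f) = c² - 10 = -10 + c²)
z(t, N) = -3 + N
B = -64 (B = (-3 + 260) - 1*321 = 257 - 321 = -64)
B/y(706, (1 + 16)²) = -64/(-10 + 706²) = -64/(-10 + 498436) = -64/498426 = -64*1/498426 = -32/249213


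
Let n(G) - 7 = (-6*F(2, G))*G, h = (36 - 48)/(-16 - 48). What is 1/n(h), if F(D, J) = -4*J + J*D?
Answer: 64/475 ≈ 0.13474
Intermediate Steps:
h = 3/16 (h = -12/(-64) = -12*(-1/64) = 3/16 ≈ 0.18750)
F(D, J) = -4*J + D*J
n(G) = 7 + 12*G**2 (n(G) = 7 + (-6*G*(-4 + 2))*G = 7 + (-6*G*(-2))*G = 7 + (-6*(-2*G))*G = 7 + (-(-12)*G)*G = 7 + (12*G)*G = 7 + 12*G**2)
1/n(h) = 1/(7 + 12*(3/16)**2) = 1/(7 + 12*(9/256)) = 1/(7 + 27/64) = 1/(475/64) = 64/475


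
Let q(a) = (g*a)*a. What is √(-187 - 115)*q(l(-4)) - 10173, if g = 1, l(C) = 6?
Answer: -10173 + 36*I*√302 ≈ -10173.0 + 625.61*I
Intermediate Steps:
q(a) = a² (q(a) = (1*a)*a = a*a = a²)
√(-187 - 115)*q(l(-4)) - 10173 = √(-187 - 115)*6² - 10173 = √(-302)*36 - 10173 = (I*√302)*36 - 10173 = 36*I*√302 - 10173 = -10173 + 36*I*√302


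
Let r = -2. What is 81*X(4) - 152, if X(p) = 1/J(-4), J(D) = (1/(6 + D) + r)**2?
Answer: -116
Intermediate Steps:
J(D) = (-2 + 1/(6 + D))**2 (J(D) = (1/(6 + D) - 2)**2 = (-2 + 1/(6 + D))**2)
X(p) = 4/9 (X(p) = 1/((11 + 2*(-4))**2/(6 - 4)**2) = 1/((11 - 8)**2/2**2) = 1/((1/4)*3**2) = 1/((1/4)*9) = 1/(9/4) = 4/9)
81*X(4) - 152 = 81*(4/9) - 152 = 36 - 152 = -116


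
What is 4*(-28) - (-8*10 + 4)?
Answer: -36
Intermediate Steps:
4*(-28) - (-8*10 + 4) = -112 - (-80 + 4) = -112 - 1*(-76) = -112 + 76 = -36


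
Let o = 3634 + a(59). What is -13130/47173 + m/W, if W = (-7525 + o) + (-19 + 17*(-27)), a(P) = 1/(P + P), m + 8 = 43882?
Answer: -250989901166/24319615593 ≈ -10.320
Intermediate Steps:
m = 43874 (m = -8 + 43882 = 43874)
a(P) = 1/(2*P)
o = 428813/118 (o = 3634 + (½)/59 = 3634 + (½)*(1/59) = 3634 + 1/118 = 428813/118 ≈ 3634.0)
W = -515541/118 (W = (-7525 + 428813/118) + (-19 + 17*(-27)) = -459137/118 + (-19 - 459) = -459137/118 - 478 = -515541/118 ≈ -4369.0)
-13130/47173 + m/W = -13130/47173 + 43874/(-515541/118) = -13130*1/47173 + 43874*(-118/515541) = -13130/47173 - 5177132/515541 = -250989901166/24319615593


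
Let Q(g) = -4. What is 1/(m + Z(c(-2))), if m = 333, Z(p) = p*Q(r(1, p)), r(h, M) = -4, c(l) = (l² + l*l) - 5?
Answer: 1/321 ≈ 0.0031153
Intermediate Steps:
c(l) = -5 + 2*l² (c(l) = (l² + l²) - 5 = 2*l² - 5 = -5 + 2*l²)
Z(p) = -4*p (Z(p) = p*(-4) = -4*p)
1/(m + Z(c(-2))) = 1/(333 - 4*(-5 + 2*(-2)²)) = 1/(333 - 4*(-5 + 2*4)) = 1/(333 - 4*(-5 + 8)) = 1/(333 - 4*3) = 1/(333 - 12) = 1/321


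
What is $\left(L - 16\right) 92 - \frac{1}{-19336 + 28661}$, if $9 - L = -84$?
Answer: $\frac{66058299}{9325} \approx 7084.0$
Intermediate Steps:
$L = 93$ ($L = 9 - -84 = 9 + 84 = 93$)
$\left(L - 16\right) 92 - \frac{1}{-19336 + 28661} = \left(93 - 16\right) 92 - \frac{1}{-19336 + 28661} = 77 \cdot 92 - \frac{1}{9325} = 7084 - \frac{1}{9325} = \frac{66058299}{9325}$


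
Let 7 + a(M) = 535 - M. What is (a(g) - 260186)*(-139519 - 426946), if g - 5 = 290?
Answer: 147254276145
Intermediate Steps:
g = 295 (g = 5 + 290 = 295)
a(M) = 528 - M (a(M) = -7 + (535 - M) = 528 - M)
(a(g) - 260186)*(-139519 - 426946) = ((528 - 1*295) - 260186)*(-139519 - 426946) = ((528 - 295) - 260186)*(-566465) = (233 - 260186)*(-566465) = -259953*(-566465) = 147254276145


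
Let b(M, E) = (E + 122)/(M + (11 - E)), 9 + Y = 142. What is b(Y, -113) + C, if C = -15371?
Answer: -3950338/257 ≈ -15371.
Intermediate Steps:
Y = 133 (Y = -9 + 142 = 133)
b(M, E) = (122 + E)/(11 + M - E)
b(Y, -113) + C = (122 - 113)/(11 + 133 - 1*(-113)) - 15371 = 9/(11 + 133 + 113) - 15371 = 9/257 - 15371 = -3950338/257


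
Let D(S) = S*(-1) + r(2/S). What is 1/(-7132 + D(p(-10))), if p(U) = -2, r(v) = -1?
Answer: -1/7131 ≈ -0.00014023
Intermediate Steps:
D(S) = -1 - S (D(S) = S*(-1) - 1 = -S - 1 = -1 - S)
1/(-7132 + D(p(-10))) = 1/(-7132 + (-1 - 1*(-2))) = 1/(-7132 + (-1 + 2)) = 1/(-7132 + 1) = 1/(-7131) = -1/7131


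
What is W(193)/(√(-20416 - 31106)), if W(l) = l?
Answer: -193*I*√51522/51522 ≈ -0.85028*I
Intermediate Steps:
W(193)/(√(-20416 - 31106)) = 193/(√(-20416 - 31106)) = 193/(√(-51522)) = 193/((I*√51522)) = 193*(-I*√51522/51522) = -193*I*√51522/51522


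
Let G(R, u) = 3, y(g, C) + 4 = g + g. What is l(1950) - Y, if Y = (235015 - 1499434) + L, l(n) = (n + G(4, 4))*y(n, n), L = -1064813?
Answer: 9938120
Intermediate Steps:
y(g, C) = -4 + 2*g (y(g, C) = -4 + (g + g) = -4 + 2*g)
l(n) = (-4 + 2*n)*(3 + n) (l(n) = (n + 3)*(-4 + 2*n) = (3 + n)*(-4 + 2*n) = (-4 + 2*n)*(3 + n))
Y = -2329232 (Y = (235015 - 1499434) - 1064813 = -1264419 - 1064813 = -2329232)
l(1950) - Y = 2*(-2 + 1950)*(3 + 1950) - 1*(-2329232) = 2*1948*1953 + 2329232 = 7608888 + 2329232 = 9938120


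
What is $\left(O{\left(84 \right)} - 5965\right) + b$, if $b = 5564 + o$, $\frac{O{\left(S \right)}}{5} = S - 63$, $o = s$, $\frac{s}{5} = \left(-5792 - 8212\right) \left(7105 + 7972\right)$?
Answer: $-1055691836$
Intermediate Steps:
$s = -1055691540$ ($s = 5 \left(-5792 - 8212\right) \left(7105 + 7972\right) = 5 \left(\left(-14004\right) 15077\right) = 5 \left(-211138308\right) = -1055691540$)
$o = -1055691540$
$O{\left(S \right)} = -315 + 5 S$ ($O{\left(S \right)} = 5 \left(S - 63\right) = 5 \left(-63 + S\right) = -315 + 5 S$)
$b = -1055685976$ ($b = 5564 - 1055691540 = -1055685976$)
$\left(O{\left(84 \right)} - 5965\right) + b = \left(\left(-315 + 5 \cdot 84\right) - 5965\right) - 1055685976 = \left(\left(-315 + 420\right) - 5965\right) - 1055685976 = \left(105 - 5965\right) - 1055685976 = -5860 - 1055685976 = -1055691836$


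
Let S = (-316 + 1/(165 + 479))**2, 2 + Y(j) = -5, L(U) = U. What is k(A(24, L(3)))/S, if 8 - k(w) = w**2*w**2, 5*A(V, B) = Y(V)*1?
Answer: 1077898864/25883419380625 ≈ 4.1644e-5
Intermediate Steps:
Y(j) = -7 (Y(j) = -2 - 5 = -7)
A(V, B) = -7/5 (A(V, B) = (-7*1)/5 = (1/5)*(-7) = -7/5)
k(w) = 8 - w**4 (k(w) = 8 - w**2*w**2 = 8 - w**4)
S = 41413471009/414736 (S = (-316 + 1/644)**2 = (-203503/644)**2 = 41413471009/414736 ≈ 99855.)
k(A(24, L(3)))/S = (8 - (-7/5)**4)/(41413471009/414736) = (8 - 1*2401/625)*(414736/41413471009) = (8 - 2401/625)*(414736/41413471009) = (2599/625)*(414736/41413471009) = 1077898864/25883419380625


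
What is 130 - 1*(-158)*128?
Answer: 20354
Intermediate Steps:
130 - 1*(-158)*128 = 130 + 158*128 = 130 + 20224 = 20354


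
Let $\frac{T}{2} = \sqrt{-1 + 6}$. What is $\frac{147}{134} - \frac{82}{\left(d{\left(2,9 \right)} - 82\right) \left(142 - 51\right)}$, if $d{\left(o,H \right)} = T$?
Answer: $\frac{11322553}{10218572} + \frac{41 \sqrt{5}}{152516} \approx 1.1086$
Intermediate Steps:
$T = 2 \sqrt{5}$ ($T = 2 \sqrt{-1 + 6} = 2 \sqrt{5} \approx 4.4721$)
$d{\left(o,H \right)} = 2 \sqrt{5}$
$\frac{147}{134} - \frac{82}{\left(d{\left(2,9 \right)} - 82\right) \left(142 - 51\right)} = \frac{147}{134} - \frac{82}{\left(2 \sqrt{5} - 82\right) \left(142 - 51\right)} = 147 \cdot \frac{1}{134} - \frac{82}{\left(-82 + 2 \sqrt{5}\right) 91} = \frac{147}{134} - \frac{82}{-7462 + 182 \sqrt{5}}$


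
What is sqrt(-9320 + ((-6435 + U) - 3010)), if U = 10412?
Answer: I*sqrt(8353) ≈ 91.395*I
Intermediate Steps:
sqrt(-9320 + ((-6435 + U) - 3010)) = sqrt(-9320 + ((-6435 + 10412) - 3010)) = sqrt(-9320 + (3977 - 3010)) = sqrt(-9320 + 967) = sqrt(-8353) = I*sqrt(8353)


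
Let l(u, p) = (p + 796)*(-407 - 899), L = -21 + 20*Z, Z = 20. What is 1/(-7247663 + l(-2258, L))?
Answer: -1/8782213 ≈ -1.1387e-7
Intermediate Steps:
L = 379 (L = -21 + 20*20 = -21 + 400 = 379)
l(u, p) = -1039576 - 1306*p (l(u, p) = (796 + p)*(-1306) = -1039576 - 1306*p)
1/(-7247663 + l(-2258, L)) = 1/(-7247663 + (-1039576 - 1306*379)) = 1/(-7247663 + (-1039576 - 494974)) = 1/(-7247663 - 1534550) = 1/(-8782213) = -1/8782213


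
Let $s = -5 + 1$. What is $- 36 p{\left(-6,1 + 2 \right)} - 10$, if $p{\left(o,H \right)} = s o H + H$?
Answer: $-2710$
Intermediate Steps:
$s = -4$
$p{\left(o,H \right)} = H - 4 H o$ ($p{\left(o,H \right)} = - 4 o H + H = - 4 H o + H = H - 4 H o$)
$- 36 p{\left(-6,1 + 2 \right)} - 10 = - 36 \left(1 + 2\right) \left(1 - -24\right) - 10 = - 36 \cdot 3 \left(1 + 24\right) - 10 = - 36 \cdot 3 \cdot 25 - 10 = \left(-36\right) 75 - 10 = -2700 - 10 = -2710$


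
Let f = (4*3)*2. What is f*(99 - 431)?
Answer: -7968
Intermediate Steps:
f = 24 (f = 12*2 = 24)
f*(99 - 431) = 24*(99 - 431) = 24*(-332) = -7968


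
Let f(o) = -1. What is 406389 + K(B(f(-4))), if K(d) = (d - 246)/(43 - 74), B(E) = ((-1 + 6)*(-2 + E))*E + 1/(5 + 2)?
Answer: 88188029/217 ≈ 4.0640e+5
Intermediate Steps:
B(E) = 1/7 + E*(-10 + 5*E) (B(E) = (5*(-2 + E))*E + 1/7 = (-10 + 5*E)*E + 1/7 = E*(-10 + 5*E) + 1/7 = 1/7 + E*(-10 + 5*E))
K(d) = 246/31 - d/31 (K(d) = (-246 + d)/(-31) = (-246 + d)*(-1/31) = 246/31 - d/31)
406389 + K(B(f(-4))) = 406389 + (246/31 - (1/7 - 10*(-1) + 5*(-1)**2)/31) = 406389 + (246/31 - (1/7 + 10 + 5*1)/31) = 406389 + (246/31 - (1/7 + 10 + 5)/31) = 406389 + (246/31 - 1/31*106/7) = 406389 + (246/31 - 106/217) = 406389 + 1616/217 = 88188029/217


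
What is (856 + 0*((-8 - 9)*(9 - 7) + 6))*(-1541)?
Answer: -1319096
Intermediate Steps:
(856 + 0*((-8 - 9)*(9 - 7) + 6))*(-1541) = (856 + 0*(-17*2 + 6))*(-1541) = (856 + 0*(-34 + 6))*(-1541) = (856 + 0*(-28))*(-1541) = (856 + 0)*(-1541) = 856*(-1541) = -1319096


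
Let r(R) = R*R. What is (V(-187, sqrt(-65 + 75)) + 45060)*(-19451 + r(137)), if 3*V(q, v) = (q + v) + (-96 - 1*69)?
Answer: -91952696/3 - 682*sqrt(10)/3 ≈ -3.0652e+7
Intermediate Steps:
r(R) = R**2
V(q, v) = -55 + q/3 + v/3 (V(q, v) = ((q + v) + (-96 - 1*69))/3 = ((q + v) + (-96 - 69))/3 = ((q + v) - 165)/3 = (-165 + q + v)/3 = -55 + q/3 + v/3)
(V(-187, sqrt(-65 + 75)) + 45060)*(-19451 + r(137)) = ((-55 + (1/3)*(-187) + sqrt(-65 + 75)/3) + 45060)*(-19451 + 137**2) = ((-55 - 187/3 + sqrt(10)/3) + 45060)*(-19451 + 18769) = ((-352/3 + sqrt(10)/3) + 45060)*(-682) = (134828/3 + sqrt(10)/3)*(-682) = -91952696/3 - 682*sqrt(10)/3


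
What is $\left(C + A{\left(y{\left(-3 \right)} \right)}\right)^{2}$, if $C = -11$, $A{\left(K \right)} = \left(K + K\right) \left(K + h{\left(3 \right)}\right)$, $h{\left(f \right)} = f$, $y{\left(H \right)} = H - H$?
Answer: $121$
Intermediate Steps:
$y{\left(H \right)} = 0$
$A{\left(K \right)} = 2 K \left(3 + K\right)$ ($A{\left(K \right)} = \left(K + K\right) \left(K + 3\right) = 2 K \left(3 + K\right)$)
$\left(C + A{\left(y{\left(-3 \right)} \right)}\right)^{2} = \left(-11 + 2 \cdot 0 \left(3 + 0\right)\right)^{2} = \left(-11 + 2 \cdot 0 \cdot 3\right)^{2} = \left(-11 + 0\right)^{2} = \left(-11\right)^{2} = 121$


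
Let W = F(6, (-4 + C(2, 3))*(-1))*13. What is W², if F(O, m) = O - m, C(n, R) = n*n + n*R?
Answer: 24336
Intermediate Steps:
C(n, R) = n² + R*n
W = 156 (W = (6 - (-4 + 2*(3 + 2))*(-1))*13 = (6 - (-4 + 2*5)*(-1))*13 = (6 - (-4 + 10)*(-1))*13 = (6 - 6*(-1))*13 = (6 - 1*(-6))*13 = (6 + 6)*13 = 12*13 = 156)
W² = 156² = 24336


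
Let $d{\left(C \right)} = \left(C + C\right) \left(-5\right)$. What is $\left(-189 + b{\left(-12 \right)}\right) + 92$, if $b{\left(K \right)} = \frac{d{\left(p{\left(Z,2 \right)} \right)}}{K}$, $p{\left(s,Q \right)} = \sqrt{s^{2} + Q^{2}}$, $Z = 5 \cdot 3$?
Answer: $-97 + \frac{5 \sqrt{229}}{6} \approx -84.389$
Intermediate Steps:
$Z = 15$
$p{\left(s,Q \right)} = \sqrt{Q^{2} + s^{2}}$
$d{\left(C \right)} = - 10 C$ ($d{\left(C \right)} = 2 C \left(-5\right) = - 10 C$)
$b{\left(K \right)} = - \frac{10 \sqrt{229}}{K}$ ($b{\left(K \right)} = \frac{\left(-10\right) \sqrt{2^{2} + 15^{2}}}{K} = \frac{\left(-10\right) \sqrt{4 + 225}}{K} = \frac{\left(-10\right) \sqrt{229}}{K} = - \frac{10 \sqrt{229}}{K}$)
$\left(-189 + b{\left(-12 \right)}\right) + 92 = \left(-189 - \frac{10 \sqrt{229}}{-12}\right) + 92 = \left(-189 - 10 \sqrt{229} \left(- \frac{1}{12}\right)\right) + 92 = \left(-189 + \frac{5 \sqrt{229}}{6}\right) + 92 = -97 + \frac{5 \sqrt{229}}{6}$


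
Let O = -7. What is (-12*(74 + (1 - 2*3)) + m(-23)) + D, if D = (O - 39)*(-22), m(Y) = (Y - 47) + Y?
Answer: 91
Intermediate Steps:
m(Y) = -47 + 2*Y (m(Y) = (-47 + Y) + Y = -47 + 2*Y)
D = 1012 (D = (-7 - 39)*(-22) = -46*(-22) = 1012)
(-12*(74 + (1 - 2*3)) + m(-23)) + D = (-12*(74 + (1 - 2*3)) + (-47 + 2*(-23))) + 1012 = (-12*(74 + (1 - 6)) + (-47 - 46)) + 1012 = (-12*(74 - 5) - 93) + 1012 = (-12*69 - 93) + 1012 = (-828 - 93) + 1012 = -921 + 1012 = 91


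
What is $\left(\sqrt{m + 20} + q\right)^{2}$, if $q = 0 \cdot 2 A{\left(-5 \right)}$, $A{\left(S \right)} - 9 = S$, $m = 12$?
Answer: $32$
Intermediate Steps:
$A{\left(S \right)} = 9 + S$
$q = 0$ ($q = 0 \cdot 2 \left(9 - 5\right) = 0 \cdot 4 = 0$)
$\left(\sqrt{m + 20} + q\right)^{2} = \left(\sqrt{12 + 20} + 0\right)^{2} = \left(\sqrt{32} + 0\right)^{2} = \left(4 \sqrt{2} + 0\right)^{2} = \left(4 \sqrt{2}\right)^{2} = 32$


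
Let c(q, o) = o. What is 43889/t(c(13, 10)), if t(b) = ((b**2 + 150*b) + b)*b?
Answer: 43889/16100 ≈ 2.7260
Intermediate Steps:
t(b) = b*(b**2 + 151*b) (t(b) = (b**2 + 151*b)*b = b*(b**2 + 151*b))
43889/t(c(13, 10)) = 43889/((10**2*(151 + 10))) = 43889/((100*161)) = 43889/16100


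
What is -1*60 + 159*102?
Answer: 16158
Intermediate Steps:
-1*60 + 159*102 = -60 + 16218 = 16158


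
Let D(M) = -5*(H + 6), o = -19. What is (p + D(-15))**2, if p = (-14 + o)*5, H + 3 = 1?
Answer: 34225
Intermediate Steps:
H = -2 (H = -3 + 1 = -2)
D(M) = -20 (D(M) = -5*(-2 + 6) = -5*4 = -20)
p = -165 (p = (-14 - 19)*5 = -33*5 = -165)
(p + D(-15))**2 = (-165 - 20)**2 = (-185)**2 = 34225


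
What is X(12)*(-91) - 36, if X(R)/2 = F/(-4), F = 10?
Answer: 419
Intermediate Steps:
X(R) = -5 (X(R) = 2*(10/(-4)) = 2*(10*(-¼)) = 2*(-5/2) = -5)
X(12)*(-91) - 36 = -5*(-91) - 36 = 455 - 36 = 419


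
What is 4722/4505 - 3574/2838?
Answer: -1349917/6392595 ≈ -0.21117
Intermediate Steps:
4722/4505 - 3574/2838 = 4722*(1/4505) - 3574*1/2838 = 4722/4505 - 1787/1419 = -1349917/6392595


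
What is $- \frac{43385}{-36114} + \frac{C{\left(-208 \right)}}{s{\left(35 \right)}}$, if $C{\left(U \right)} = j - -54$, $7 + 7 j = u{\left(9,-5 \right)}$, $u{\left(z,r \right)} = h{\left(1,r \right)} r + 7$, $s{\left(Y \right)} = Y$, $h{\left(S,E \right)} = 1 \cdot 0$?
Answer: $\frac{3468631}{1263990} \approx 2.7442$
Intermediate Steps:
$h{\left(S,E \right)} = 0$
$u{\left(z,r \right)} = 7$ ($u{\left(z,r \right)} = 0 r + 7 = 0 + 7 = 7$)
$j = 0$ ($j = -1 + \frac{1}{7} \cdot 7 = -1 + 1 = 0$)
$C{\left(U \right)} = 54$ ($C{\left(U \right)} = 0 - -54 = 0 + 54 = 54$)
$- \frac{43385}{-36114} + \frac{C{\left(-208 \right)}}{s{\left(35 \right)}} = - \frac{43385}{-36114} + \frac{54}{35} = \left(-43385\right) \left(- \frac{1}{36114}\right) + 54 \cdot \frac{1}{35} = \frac{43385}{36114} + \frac{54}{35} = \frac{3468631}{1263990}$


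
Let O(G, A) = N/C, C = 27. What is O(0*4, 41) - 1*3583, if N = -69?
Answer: -32270/9 ≈ -3585.6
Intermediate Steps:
O(G, A) = -23/9 (O(G, A) = -69/27 = -69*1/27 = -23/9)
O(0*4, 41) - 1*3583 = -23/9 - 1*3583 = -23/9 - 3583 = -32270/9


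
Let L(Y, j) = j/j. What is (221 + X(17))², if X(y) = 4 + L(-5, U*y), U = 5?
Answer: 51076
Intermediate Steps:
L(Y, j) = 1
X(y) = 5 (X(y) = 4 + 1 = 5)
(221 + X(17))² = (221 + 5)² = 226² = 51076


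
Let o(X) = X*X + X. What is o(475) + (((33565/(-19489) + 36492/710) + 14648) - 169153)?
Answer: 495680489744/6918595 ≈ 71645.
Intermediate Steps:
o(X) = X + X² (o(X) = X² + X = X + X²)
o(475) + (((33565/(-19489) + 36492/710) + 14648) - 169153) = 475*(1 + 475) + (((33565/(-19489) + 36492/710) + 14648) - 169153) = 475*476 + (((33565*(-1/19489) + 36492*(1/710)) + 14648) - 169153) = 226100 + (((-33565/19489 + 18246/355) + 14648) - 169153) = 226100 + ((343680719/6918595 + 14648) - 169153) = 226100 + (101687260279/6918595 - 169153) = 226100 - 1068613839756/6918595 = 495680489744/6918595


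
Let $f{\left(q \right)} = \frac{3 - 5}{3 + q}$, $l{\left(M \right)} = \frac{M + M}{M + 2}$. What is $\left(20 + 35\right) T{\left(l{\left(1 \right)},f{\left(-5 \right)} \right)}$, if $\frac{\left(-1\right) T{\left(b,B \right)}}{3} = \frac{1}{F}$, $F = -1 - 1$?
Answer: $\frac{165}{2} \approx 82.5$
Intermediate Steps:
$F = -2$
$l{\left(M \right)} = \frac{2 M}{2 + M}$
$f{\left(q \right)} = - \frac{2}{3 + q}$
$T{\left(b,B \right)} = \frac{3}{2}$ ($T{\left(b,B \right)} = - \frac{3}{-2} = \left(-3\right) \left(- \frac{1}{2}\right) = \frac{3}{2}$)
$\left(20 + 35\right) T{\left(l{\left(1 \right)},f{\left(-5 \right)} \right)} = \left(20 + 35\right) \frac{3}{2} = 55 \cdot \frac{3}{2} = \frac{165}{2}$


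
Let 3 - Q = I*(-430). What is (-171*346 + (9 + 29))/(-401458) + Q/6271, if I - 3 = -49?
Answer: -3784421589/1258771559 ≈ -3.0064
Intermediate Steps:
I = -46 (I = 3 - 49 = -46)
Q = -19777 (Q = 3 - (-46)*(-430) = 3 - 1*19780 = 3 - 19780 = -19777)
(-171*346 + (9 + 29))/(-401458) + Q/6271 = (-171*346 + (9 + 29))/(-401458) - 19777/6271 = (-59166 + 38)*(-1/401458) - 19777*1/6271 = -59128*(-1/401458) - 19777/6271 = 29564/200729 - 19777/6271 = -3784421589/1258771559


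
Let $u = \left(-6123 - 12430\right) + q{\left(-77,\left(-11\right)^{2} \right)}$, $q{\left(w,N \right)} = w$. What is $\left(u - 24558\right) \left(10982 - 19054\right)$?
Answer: $348613536$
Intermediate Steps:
$u = -18630$ ($u = \left(-6123 - 12430\right) - 77 = -18553 - 77 = -18630$)
$\left(u - 24558\right) \left(10982 - 19054\right) = \left(-18630 - 24558\right) \left(10982 - 19054\right) = \left(-43188\right) \left(-8072\right) = 348613536$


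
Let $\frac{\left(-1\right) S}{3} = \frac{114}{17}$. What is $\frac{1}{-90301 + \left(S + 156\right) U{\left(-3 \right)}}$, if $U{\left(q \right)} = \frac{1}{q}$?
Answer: $- \frac{17}{1535887} \approx -1.1069 \cdot 10^{-5}$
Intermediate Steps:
$S = - \frac{342}{17}$ ($S = - 3 \cdot \frac{114}{17} = - 3 \cdot 114 \cdot \frac{1}{17} = \left(-3\right) \frac{114}{17} = - \frac{342}{17} \approx -20.118$)
$\frac{1}{-90301 + \left(S + 156\right) U{\left(-3 \right)}} = \frac{1}{-90301 + \frac{- \frac{342}{17} + 156}{-3}} = \frac{1}{-90301 + \frac{2310}{17} \left(- \frac{1}{3}\right)} = \frac{1}{-90301 - \frac{770}{17}} = \frac{1}{- \frac{1535887}{17}} = - \frac{17}{1535887}$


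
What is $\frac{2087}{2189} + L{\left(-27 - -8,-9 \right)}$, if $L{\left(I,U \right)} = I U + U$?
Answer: $\frac{356705}{2189} \approx 162.95$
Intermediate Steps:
$L{\left(I,U \right)} = U + I U$
$\frac{2087}{2189} + L{\left(-27 - -8,-9 \right)} = \frac{2087}{2189} - 9 \left(1 - 19\right) = \frac{2087}{2189} - -162 = \frac{2087}{2189} + 162 = \frac{356705}{2189}$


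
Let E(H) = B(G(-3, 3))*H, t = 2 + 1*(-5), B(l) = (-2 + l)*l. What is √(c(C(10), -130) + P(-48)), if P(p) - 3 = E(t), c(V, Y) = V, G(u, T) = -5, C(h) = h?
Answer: 2*I*√23 ≈ 9.5917*I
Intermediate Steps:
B(l) = l*(-2 + l)
t = -3 (t = 2 - 5 = -3)
E(H) = 35*H (E(H) = (-5*(-2 - 5))*H = (-5*(-7))*H = 35*H)
P(p) = -102 (P(p) = 3 + 35*(-3) = 3 - 105 = -102)
√(c(C(10), -130) + P(-48)) = √(10 - 102) = √(-92) = 2*I*√23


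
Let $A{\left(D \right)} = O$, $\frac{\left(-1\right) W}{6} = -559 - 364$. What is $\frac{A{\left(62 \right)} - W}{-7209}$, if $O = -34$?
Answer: $\frac{5572}{7209} \approx 0.77292$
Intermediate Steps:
$W = 5538$ ($W = - 6 \left(-559 - 364\right) = \left(-6\right) \left(-923\right) = 5538$)
$A{\left(D \right)} = -34$
$\frac{A{\left(62 \right)} - W}{-7209} = \frac{-34 - 5538}{-7209} = \left(-34 - 5538\right) \left(- \frac{1}{7209}\right) = \left(-5572\right) \left(- \frac{1}{7209}\right) = \frac{5572}{7209}$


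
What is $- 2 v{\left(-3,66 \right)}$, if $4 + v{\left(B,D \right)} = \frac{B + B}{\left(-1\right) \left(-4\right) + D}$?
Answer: $\frac{286}{35} \approx 8.1714$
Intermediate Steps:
$v{\left(B,D \right)} = -4 + \frac{2 B}{4 + D}$ ($v{\left(B,D \right)} = -4 + \frac{B + B}{\left(-1\right) \left(-4\right) + D} = -4 + \frac{2 B}{4 + D}$)
$- 2 v{\left(-3,66 \right)} = - 2 \frac{2 \left(-8 - 3 - 132\right)}{4 + 66} = - 2 \frac{2 \left(-8 - 3 - 132\right)}{70} = - 2 \cdot 2 \cdot \frac{1}{70} \left(-143\right) = \left(-2\right) \left(- \frac{143}{35}\right) = \frac{286}{35}$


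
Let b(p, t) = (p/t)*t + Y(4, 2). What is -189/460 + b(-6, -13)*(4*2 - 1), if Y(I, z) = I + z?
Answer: -189/460 ≈ -0.41087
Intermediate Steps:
b(p, t) = 6 + p (b(p, t) = (p/t)*t + (4 + 2) = (p/t)*t + 6 = p + 6 = 6 + p)
-189/460 + b(-6, -13)*(4*2 - 1) = -189/460 + (6 - 6)*(4*2 - 1) = -189*1/460 + 0*(8 - 1) = -189/460 + 0*7 = -189/460 + 0 = -189/460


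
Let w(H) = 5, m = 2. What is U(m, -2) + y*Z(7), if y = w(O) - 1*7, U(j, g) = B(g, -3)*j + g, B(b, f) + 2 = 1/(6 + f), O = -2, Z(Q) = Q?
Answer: -58/3 ≈ -19.333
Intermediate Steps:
B(b, f) = -2 + 1/(6 + f)
U(j, g) = g - 5*j/3 (U(j, g) = ((-11 - 2*(-3))/(6 - 3))*j + g = ((-11 + 6)/3)*j + g = ((⅓)*(-5))*j + g = -5*j/3 + g = g - 5*j/3)
y = -2 (y = 5 - 1*7 = 5 - 7 = -2)
U(m, -2) + y*Z(7) = (-2 - 5/3*2) - 2*7 = (-2 - 10/3) - 14 = -16/3 - 14 = -58/3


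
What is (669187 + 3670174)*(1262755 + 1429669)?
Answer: 11683399701064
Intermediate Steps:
(669187 + 3670174)*(1262755 + 1429669) = 4339361*2692424 = 11683399701064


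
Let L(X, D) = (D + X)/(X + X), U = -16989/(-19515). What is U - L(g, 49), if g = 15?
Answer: -24643/19515 ≈ -1.2628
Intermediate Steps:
U = 5663/6505 (U = -16989*(-1/19515) = 5663/6505 ≈ 0.87056)
L(X, D) = (D + X)/(2*X) (L(X, D) = (D + X)/((2*X)) = (D + X)*(1/(2*X)) = (D + X)/(2*X))
U - L(g, 49) = 5663/6505 - (49 + 15)/(2*15) = 5663/6505 - 64/(2*15) = 5663/6505 - 1*32/15 = 5663/6505 - 32/15 = -24643/19515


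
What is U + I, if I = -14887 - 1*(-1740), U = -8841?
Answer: -21988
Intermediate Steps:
I = -13147 (I = -14887 + 1740 = -13147)
U + I = -8841 - 13147 = -21988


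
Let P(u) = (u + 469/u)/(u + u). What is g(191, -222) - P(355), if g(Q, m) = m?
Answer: -28040797/126025 ≈ -222.50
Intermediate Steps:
P(u) = (u + 469/u)/(2*u) (P(u) = (u + 469/u)/((2*u)) = (u + 469/u)*(1/(2*u)) = (u + 469/u)/(2*u))
g(191, -222) - P(355) = -222 - (469 + 355**2)/(2*355**2) = -222 - (469 + 126025)/(2*126025) = -222 - 126494/(2*126025) = -222 - 1*63247/126025 = -222 - 63247/126025 = -28040797/126025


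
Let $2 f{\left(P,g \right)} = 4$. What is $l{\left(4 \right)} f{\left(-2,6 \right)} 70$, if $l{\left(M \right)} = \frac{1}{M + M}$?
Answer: $\frac{35}{2} \approx 17.5$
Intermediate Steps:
$f{\left(P,g \right)} = 2$ ($f{\left(P,g \right)} = \frac{1}{2} \cdot 4 = 2$)
$l{\left(M \right)} = \frac{1}{2 M}$
$l{\left(4 \right)} f{\left(-2,6 \right)} 70 = \frac{1}{2 \cdot 4} \cdot 2 \cdot 70 = \frac{1}{2} \cdot \frac{1}{4} \cdot 2 \cdot 70 = \frac{1}{8} \cdot 2 \cdot 70 = \frac{1}{4} \cdot 70 = \frac{35}{2}$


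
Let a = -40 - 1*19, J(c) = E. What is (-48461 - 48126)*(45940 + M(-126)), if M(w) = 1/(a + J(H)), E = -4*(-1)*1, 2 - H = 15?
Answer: -244046276313/55 ≈ -4.4372e+9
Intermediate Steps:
H = -13 (H = 2 - 1*15 = 2 - 15 = -13)
E = 4 (E = 4*1 = 4)
J(c) = 4
a = -59 (a = -40 - 19 = -59)
M(w) = -1/55 (M(w) = 1/(-59 + 4) = 1/(-55) = -1/55)
(-48461 - 48126)*(45940 + M(-126)) = (-48461 - 48126)*(45940 - 1/55) = -96587*2526699/55 = -244046276313/55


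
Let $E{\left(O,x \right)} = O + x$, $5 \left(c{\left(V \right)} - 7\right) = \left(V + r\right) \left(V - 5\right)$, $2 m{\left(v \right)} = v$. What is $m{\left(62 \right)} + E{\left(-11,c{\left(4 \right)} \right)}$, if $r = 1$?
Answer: $26$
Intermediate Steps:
$m{\left(v \right)} = \frac{v}{2}$
$c{\left(V \right)} = 7 + \frac{\left(1 + V\right) \left(-5 + V\right)}{5}$ ($c{\left(V \right)} = 7 + \frac{\left(V + 1\right) \left(V - 5\right)}{5} = 7 + \frac{\left(1 + V\right) \left(-5 + V\right)}{5}$)
$m{\left(62 \right)} + E{\left(-11,c{\left(4 \right)} \right)} = \frac{1}{2} \cdot 62 + \left(-11 + \left(6 - \frac{16}{5} + \frac{4^{2}}{5}\right)\right) = 31 + \left(-11 + \left(6 - \frac{16}{5} + \frac{1}{5} \cdot 16\right)\right) = 31 + \left(-11 + \left(6 - \frac{16}{5} + \frac{16}{5}\right)\right) = 31 + \left(-11 + 6\right) = 31 - 5 = 26$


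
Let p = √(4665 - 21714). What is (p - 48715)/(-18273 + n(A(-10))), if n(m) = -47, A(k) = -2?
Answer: 9743/3664 - I*√17049/18320 ≈ 2.6591 - 0.0071273*I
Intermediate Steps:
p = I*√17049 (p = √(-17049) = I*√17049 ≈ 130.57*I)
(p - 48715)/(-18273 + n(A(-10))) = (I*√17049 - 48715)/(-18273 - 47) = (-48715 + I*√17049)/(-18320) = (-48715 + I*√17049)*(-1/18320) = 9743/3664 - I*√17049/18320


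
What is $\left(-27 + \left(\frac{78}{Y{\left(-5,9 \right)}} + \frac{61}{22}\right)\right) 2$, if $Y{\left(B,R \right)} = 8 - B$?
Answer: $- \frac{401}{11} \approx -36.455$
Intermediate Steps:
$\left(-27 + \left(\frac{78}{Y{\left(-5,9 \right)}} + \frac{61}{22}\right)\right) 2 = \left(-27 + \left(\frac{78}{8 - -5} + \frac{61}{22}\right)\right) 2 = \left(-27 + \left(\frac{78}{8 + 5} + 61 \cdot \frac{1}{22}\right)\right) 2 = \left(-27 + \left(\frac{78}{13} + \frac{61}{22}\right)\right) 2 = \left(-27 + \left(78 \cdot \frac{1}{13} + \frac{61}{22}\right)\right) 2 = \left(-27 + \left(6 + \frac{61}{22}\right)\right) 2 = \left(-27 + \frac{193}{22}\right) 2 = \left(- \frac{401}{22}\right) 2 = - \frac{401}{11}$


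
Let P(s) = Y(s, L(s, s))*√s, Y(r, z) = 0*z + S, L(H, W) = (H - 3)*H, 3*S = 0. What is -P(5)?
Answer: 0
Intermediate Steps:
S = 0 (S = (⅓)*0 = 0)
L(H, W) = H*(-3 + H) (L(H, W) = (-3 + H)*H = H*(-3 + H))
Y(r, z) = 0 (Y(r, z) = 0*z + 0 = 0 + 0 = 0)
P(s) = 0 (P(s) = 0*√s = 0)
-P(5) = -1*0 = 0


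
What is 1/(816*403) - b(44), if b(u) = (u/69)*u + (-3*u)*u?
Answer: 14572204893/2521168 ≈ 5779.9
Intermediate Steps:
b(u) = -206*u**2/69 (b(u) = (u*(1/69))*u - 3*u**2 = (u/69)*u - 3*u**2 = u**2/69 - 3*u**2 = -206*u**2/69)
1/(816*403) - b(44) = 1/(816*403) - (-206)*44**2/69 = (1/816)*(1/403) - (-206)*1936/69 = 1/328848 - 1*(-398816/69) = 1/328848 + 398816/69 = 14572204893/2521168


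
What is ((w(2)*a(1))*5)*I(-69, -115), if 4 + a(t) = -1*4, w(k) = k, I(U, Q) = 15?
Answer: -1200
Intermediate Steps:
a(t) = -8 (a(t) = -4 - 1*4 = -4 - 4 = -8)
((w(2)*a(1))*5)*I(-69, -115) = ((2*(-8))*5)*15 = -16*5*15 = -80*15 = -1200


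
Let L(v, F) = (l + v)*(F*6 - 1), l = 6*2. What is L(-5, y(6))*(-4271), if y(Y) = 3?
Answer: -508249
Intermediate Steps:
l = 12
L(v, F) = (-1 + 6*F)*(12 + v) (L(v, F) = (12 + v)*(F*6 - 1) = (12 + v)*(6*F - 1) = (12 + v)*(-1 + 6*F) = (-1 + 6*F)*(12 + v))
L(-5, y(6))*(-4271) = (-12 - 1*(-5) + 72*3 + 6*3*(-5))*(-4271) = (-12 + 5 + 216 - 90)*(-4271) = 119*(-4271) = -508249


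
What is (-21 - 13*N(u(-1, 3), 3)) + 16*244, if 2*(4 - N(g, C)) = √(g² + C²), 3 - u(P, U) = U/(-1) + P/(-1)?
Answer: 3831 + 13*√34/2 ≈ 3868.9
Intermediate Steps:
u(P, U) = 3 + P + U (u(P, U) = 3 - (U/(-1) + P/(-1)) = 3 - (U*(-1) + P*(-1)) = 3 - (-U - P) = 3 - (-P - U) = 3 + (P + U) = 3 + P + U)
N(g, C) = 4 - √(C² + g²)/2 (N(g, C) = 4 - √(g² + C²)/2 = 4 - √(C² + g²)/2)
(-21 - 13*N(u(-1, 3), 3)) + 16*244 = (-21 - 13*(4 - √(3² + (3 - 1 + 3)²)/2)) + 16*244 = (-21 - 13*(4 - √(9 + 5²)/2)) + 3904 = (-21 - 13*(4 - √(9 + 25)/2)) + 3904 = (-21 - 13*(4 - √34/2)) + 3904 = (-21 + (-52 + 13*√34/2)) + 3904 = (-73 + 13*√34/2) + 3904 = 3831 + 13*√34/2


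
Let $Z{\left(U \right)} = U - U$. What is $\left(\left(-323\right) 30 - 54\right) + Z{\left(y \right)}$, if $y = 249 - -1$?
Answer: $-9744$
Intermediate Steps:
$y = 250$ ($y = 249 + 1 = 250$)
$Z{\left(U \right)} = 0$
$\left(\left(-323\right) 30 - 54\right) + Z{\left(y \right)} = \left(\left(-323\right) 30 - 54\right) + 0 = \left(-9690 - 54\right) + 0 = -9744 + 0 = -9744$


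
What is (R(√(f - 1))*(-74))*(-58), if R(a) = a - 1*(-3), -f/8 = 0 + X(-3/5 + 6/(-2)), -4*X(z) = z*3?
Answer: 12876 + 4292*I*√565/5 ≈ 12876.0 + 20404.0*I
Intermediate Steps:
X(z) = -3*z/4 (X(z) = -z*3/4 = -3*z/4)
f = -108/5 (f = -8*(0 - 3*(-3/5 + 6/(-2))/4) = -8*(0 - 3*(-3*⅕ + 6*(-½))/4) = -8*(0 - 3*(-⅗ - 3)/4) = -8*(0 - ¾*(-18/5)) = -8*(0 + 27/10) = -8*27/10 = -108/5 ≈ -21.600)
R(a) = 3 + a (R(a) = a + 3 = 3 + a)
(R(√(f - 1))*(-74))*(-58) = ((3 + √(-108/5 - 1))*(-74))*(-58) = ((3 + √(-113/5))*(-74))*(-58) = ((3 + I*√565/5)*(-74))*(-58) = (-222 - 74*I*√565/5)*(-58) = 12876 + 4292*I*√565/5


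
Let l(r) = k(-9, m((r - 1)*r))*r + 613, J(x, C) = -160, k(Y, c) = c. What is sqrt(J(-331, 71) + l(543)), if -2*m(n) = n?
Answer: I*sqrt(79903626) ≈ 8938.9*I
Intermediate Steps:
m(n) = -n/2
l(r) = 613 - r**2*(-1 + r)/2 (l(r) = (-(r - 1)*r/2)*r + 613 = (-(-1 + r)*r/2)*r + 613 = (-r*(-1 + r)/2)*r + 613 = -r**2*(-1 + r)/2 + 613 = 613 - r**2*(-1 + r)/2)
sqrt(J(-331, 71) + l(543)) = sqrt(-160 + (613 + (1/2)*543**2*(1 - 1*543))) = sqrt(-160 + (613 + (1/2)*294849*(1 - 543))) = sqrt(-160 + (613 + (1/2)*294849*(-542))) = sqrt(-160 + (613 - 79904079)) = sqrt(-160 - 79903466) = sqrt(-79903626) = I*sqrt(79903626)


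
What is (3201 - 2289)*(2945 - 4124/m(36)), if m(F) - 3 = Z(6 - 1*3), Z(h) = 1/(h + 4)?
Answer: 16380432/11 ≈ 1.4891e+6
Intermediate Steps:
Z(h) = 1/(4 + h)
m(F) = 22/7 (m(F) = 3 + 1/(4 + (6 - 1*3)) = 3 + 1/(4 + (6 - 3)) = 3 + 1/(4 + 3) = 3 + 1/7 = 3 + ⅐ = 22/7)
(3201 - 2289)*(2945 - 4124/m(36)) = (3201 - 2289)*(2945 - 4124/22/7) = 912*(2945 - 4124*7/22) = 912*(2945 - 14434/11) = 912*(17961/11) = 16380432/11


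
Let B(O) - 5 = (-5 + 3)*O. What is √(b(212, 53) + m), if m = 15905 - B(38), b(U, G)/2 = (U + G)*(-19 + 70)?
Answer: √43006 ≈ 207.38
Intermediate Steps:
B(O) = 5 - 2*O (B(O) = 5 + (-5 + 3)*O = 5 - 2*O)
b(U, G) = 102*G + 102*U (b(U, G) = 2*((U + G)*(-19 + 70)) = 2*((G + U)*51) = 2*(51*G + 51*U) = 102*G + 102*U)
m = 15976 (m = 15905 - (5 - 2*38) = 15905 - (5 - 76) = 15905 - 1*(-71) = 15905 + 71 = 15976)
√(b(212, 53) + m) = √((102*53 + 102*212) + 15976) = √((5406 + 21624) + 15976) = √(27030 + 15976) = √43006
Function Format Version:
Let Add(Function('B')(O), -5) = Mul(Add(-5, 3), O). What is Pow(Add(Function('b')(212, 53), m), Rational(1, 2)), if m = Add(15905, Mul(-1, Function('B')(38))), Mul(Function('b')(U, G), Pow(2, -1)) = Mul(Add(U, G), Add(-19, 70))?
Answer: Pow(43006, Rational(1, 2)) ≈ 207.38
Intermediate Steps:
Function('B')(O) = Add(5, Mul(-2, O)) (Function('B')(O) = Add(5, Mul(Add(-5, 3), O)) = Add(5, Mul(-2, O)))
Function('b')(U, G) = Add(Mul(102, G), Mul(102, U)) (Function('b')(U, G) = Mul(2, Mul(Add(U, G), Add(-19, 70))) = Mul(2, Mul(Add(G, U), 51)) = Mul(2, Add(Mul(51, G), Mul(51, U))) = Add(Mul(102, G), Mul(102, U)))
m = 15976 (m = Add(15905, Mul(-1, Add(5, Mul(-2, 38)))) = Add(15905, Mul(-1, Add(5, -76))) = Add(15905, Mul(-1, -71)) = Add(15905, 71) = 15976)
Pow(Add(Function('b')(212, 53), m), Rational(1, 2)) = Pow(Add(Add(Mul(102, 53), Mul(102, 212)), 15976), Rational(1, 2)) = Pow(Add(Add(5406, 21624), 15976), Rational(1, 2)) = Pow(Add(27030, 15976), Rational(1, 2)) = Pow(43006, Rational(1, 2))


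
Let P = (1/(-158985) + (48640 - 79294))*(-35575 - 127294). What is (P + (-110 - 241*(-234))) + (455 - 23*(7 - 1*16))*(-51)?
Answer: 793749917862149/158985 ≈ 4.9926e+9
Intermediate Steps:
P = 793746337201979/158985 (P = (-1/158985 - 30654)*(-162869) = -4873526191/158985*(-162869) = 793746337201979/158985 ≈ 4.9926e+9)
(P + (-110 - 241*(-234))) + (455 - 23*(7 - 1*16))*(-51) = (793746337201979/158985 + (-110 - 241*(-234))) + (455 - 23*(7 - 1*16))*(-51) = (793746337201979/158985 + (-110 + 56394)) + (455 - 23*(7 - 16))*(-51) = (793746337201979/158985 + 56284) + (455 - 23*(-9))*(-51) = 793755285513719/158985 + (455 + 207)*(-51) = 793755285513719/158985 + 662*(-51) = 793755285513719/158985 - 33762 = 793749917862149/158985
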